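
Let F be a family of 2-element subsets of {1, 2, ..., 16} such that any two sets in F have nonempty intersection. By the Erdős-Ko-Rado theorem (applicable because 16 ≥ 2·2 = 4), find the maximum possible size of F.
max |F| = C(15, 1) = 15

The Erdős-Ko-Rado theorem states: for n ≥ 2k, an intersecting family of k-subsets of an n-element set has size at most C(n − 1, k − 1), with equality for 'star' families {A ⊆ [n] : |A| = k, i ∈ A} (fix an element i). For n = 16, k = 2: C(15, 1) = 15.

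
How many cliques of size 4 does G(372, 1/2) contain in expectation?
E[# K_4] = C(372, 4) · (1/2)^C(4, 2) = 785115765 / 2^6 = 12267433.828125

For each 4-subset S of vertices (there are C(372, 4) = 785115765 such S), let X_S = 1 if S induces a K_4 (all C(4, 2) = 6 edges present). Then P(X_S = 1) = (1/2)^6 = 1/64. By linearity of expectation, E[# K_4] = C(372, 4) · (1/2)^6 = 785115765 / 64 = 12267433.828125.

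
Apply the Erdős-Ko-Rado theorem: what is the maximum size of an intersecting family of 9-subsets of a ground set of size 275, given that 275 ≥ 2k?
max |F| = C(274, 8) = 710710907732046

The Erdős-Ko-Rado theorem states: for n ≥ 2k, an intersecting family of k-subsets of an n-element set has size at most C(n − 1, k − 1), with equality for 'star' families {A ⊆ [n] : |A| = k, i ∈ A} (fix an element i). For n = 275, k = 9: C(274, 8) = 710710907732046.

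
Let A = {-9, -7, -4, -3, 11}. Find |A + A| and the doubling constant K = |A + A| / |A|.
K = |A + A| / |A| = 15/5 = 3

Enumerate A + A = {a + b : a, b ∈ A}. With |A| = 5, there are |A|^2 = 25 ordered sum pairs; collecting distinct values, A + A = {-18, -16, -14, -13, -12, -11, -10, -8, -7, -6, 2, 4, 7, 8, 22}, so |A + A| = 15. Thus K = 15/5 = 3. For comparison, the minimum possible |A + A| over all 5-element sets is 2·5 − 1 = 9 (so min K = 9/5), attained only by arithmetic progressions.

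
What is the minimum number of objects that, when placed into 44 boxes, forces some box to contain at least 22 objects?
n = (22 − 1)·44 + 1 = 925

By the generalised pigeonhole principle, to guarantee some box contains ≥ r objects we need more than (r − 1) · k objects total. Threshold: n = (r − 1) · k + 1. With r = 22 and k = 44: n = 21 · 44 + 1 = 924 + 1 = 925. For n = 924 = 21 · 44, we can put exactly 21 objects in every box, avoiding 22 in any single one — so 925 is tight.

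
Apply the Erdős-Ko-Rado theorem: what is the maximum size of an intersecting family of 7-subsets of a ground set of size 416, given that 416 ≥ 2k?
max |F| = C(415, 6) = 6842091656505

Erdős-Ko-Rado (1961): when n ≥ 2k, max |F| = C(n−1, k−1). The bound is attained by the star {A : i ∈ A} for any fixed i ∈ [n]. Here C(416−1, 7−1) = C(415, 6) = 6842091656505.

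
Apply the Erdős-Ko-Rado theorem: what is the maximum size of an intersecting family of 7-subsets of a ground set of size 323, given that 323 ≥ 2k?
max |F| = C(322, 6) = 1477254941008

Erdős-Ko-Rado (1961): when n ≥ 2k, max |F| = C(n−1, k−1). The bound is attained by the star {A : i ∈ A} for any fixed i ∈ [n]. Here C(323−1, 7−1) = C(322, 6) = 1477254941008.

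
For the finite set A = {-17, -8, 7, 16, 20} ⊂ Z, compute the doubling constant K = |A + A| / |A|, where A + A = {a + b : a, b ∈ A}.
K = |A + A| / |A| = 14/5

Enumerate A + A = {a + b : a, b ∈ A}. With |A| = 5, there are |A|^2 = 25 ordered sum pairs; collecting distinct values, A + A = {-34, -25, -16, -10, -1, 3, 8, 12, 14, 23, 27, 32, 36, 40}, so |A + A| = 14. Thus K = 14/5. For comparison, the minimum possible |A + A| over all 5-element sets is 2·5 − 1 = 9 (so min K = 9/5), attained only by arithmetic progressions.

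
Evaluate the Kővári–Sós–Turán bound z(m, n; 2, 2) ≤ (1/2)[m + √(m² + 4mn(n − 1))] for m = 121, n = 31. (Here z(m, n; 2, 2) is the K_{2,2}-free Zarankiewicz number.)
z(121, 31; 2, 2) ≤ (1/2)[121 + √(121² + 4·121·31·30)] = (1/2)[121 + √464761] = 401.3669

Kővári–Sós–Turán: let r_1, ..., r_121 be the row sums and z = Σ r_i the total number of 1s. Each pair of columns can share at most one row with both entries 1 (else a 2×2 all-ones block appears), so Σ_i C(r_i, 2) ≤ C(31, 2) = 465. By convexity Σ_i C(r_i, 2) ≥ 121·C(z/121, 2) = z(z − 121)/(2·121), giving z² − 121z − 121·31·30 ≤ 0 and hence z ≤ (1/2)[121 + √(14641 + 4·112530)] = (1/2)[121 + √464761] ≈ (1/2)(121 + 681.7338) = 401.3669.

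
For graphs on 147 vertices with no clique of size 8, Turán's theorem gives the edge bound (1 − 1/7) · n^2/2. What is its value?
Turán density bound = (6/7) · 147^2/2 = 9261

Turán's theorem: ex(n, K_{r+1}) is achieved by the complete r-partite Turán graph T(n, r) with parts as balanced as possible, and is at most (1 − 1/r) · n^2/2. For r = 7, n = 147: the density bound is (6/7) · 21609/2 = 9261. Since 7 ∣ 147, the Turán graph T(147, 7) has parts of equal size 21, and its edge count e(T(147, 7)) = 9261 attains the density bound exactly.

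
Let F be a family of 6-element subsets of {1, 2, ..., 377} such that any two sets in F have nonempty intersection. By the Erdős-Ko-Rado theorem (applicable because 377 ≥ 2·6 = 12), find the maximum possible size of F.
max |F| = C(376, 5) = 60976324200

Erdős-Ko-Rado (1961): when n ≥ 2k, max |F| = C(n−1, k−1). The bound is attained by the star {A : i ∈ A} for any fixed i ∈ [n]. Here C(377−1, 6−1) = C(376, 5) = 60976324200.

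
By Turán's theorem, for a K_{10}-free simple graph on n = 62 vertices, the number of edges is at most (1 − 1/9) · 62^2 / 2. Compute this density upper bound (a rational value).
Turán density bound = (8/9) · 62^2/2 = 15376/9 ≈ 1708.4444

Turán's theorem: ex(n, K_{r+1}) is achieved by the complete r-partite Turán graph T(n, r) with parts as balanced as possible, and is at most (1 − 1/r) · n^2/2. For r = 9, n = 62: the density bound is (8/9) · 3844/2 = 15376/9 ≈ 1708.4444. The integer-valued extremum is e(T(62, 9)) = 1708, which is strictly less than the density bound 15376/9 since 9 ∤ 62 (the parts of T(62, 9) cannot all be equal).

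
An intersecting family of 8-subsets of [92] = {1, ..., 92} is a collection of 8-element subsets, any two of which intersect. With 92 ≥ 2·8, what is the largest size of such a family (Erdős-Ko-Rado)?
max |F| = C(91, 7) = 8093990190

The Erdős-Ko-Rado theorem states: for n ≥ 2k, an intersecting family of k-subsets of an n-element set has size at most C(n − 1, k − 1), with equality for 'star' families {A ⊆ [n] : |A| = k, i ∈ A} (fix an element i). For n = 92, k = 8: C(91, 7) = 8093990190.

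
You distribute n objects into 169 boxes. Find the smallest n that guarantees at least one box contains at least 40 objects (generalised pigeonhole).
n = (40 − 1)·169 + 1 = 6592

By the generalised pigeonhole principle, to guarantee some box contains ≥ r objects we need more than (r − 1) · k objects total. Threshold: n = (r − 1) · k + 1. With r = 40 and k = 169: n = 39 · 169 + 1 = 6591 + 1 = 6592. For n = 6591 = 39 · 169, we can put exactly 39 objects in every box, avoiding 40 in any single one — so 6592 is tight.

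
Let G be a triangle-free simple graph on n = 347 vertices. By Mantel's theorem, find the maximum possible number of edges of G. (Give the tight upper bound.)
ex(347, K_3) = ⌊347^2/4⌋ = 30102

Mantel (1907): a triangle-free graph on n vertices has at most ⌊n^2/4⌋ edges, with equality for the complete bipartite graph K_{⌊n/2⌋, ⌈n/2⌉}. For n = 347: ⌊347^2/4⌋ = ⌊120409/4⌋ = 30102. The extremal graph is K_{173, 174}, which has 173·174 = 30102 edges.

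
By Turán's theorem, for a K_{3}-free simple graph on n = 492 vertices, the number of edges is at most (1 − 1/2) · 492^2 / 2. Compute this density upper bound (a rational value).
Turán density bound = (1/2) · 492^2/2 = 60516

Turán's theorem: ex(n, K_{r+1}) is achieved by the complete r-partite Turán graph T(n, r) with parts as balanced as possible, and is at most (1 − 1/r) · n^2/2. For r = 2, n = 492: the density bound is (1/2) · 242064/2 = 60516. Since 2 ∣ 492, the Turán graph T(492, 2) has parts of equal size 246, and its edge count e(T(492, 2)) = 60516 attains the density bound exactly.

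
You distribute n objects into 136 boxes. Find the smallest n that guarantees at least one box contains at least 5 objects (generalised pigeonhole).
n = (5 − 1)·136 + 1 = 545

By the generalised pigeonhole principle, to guarantee some box contains ≥ r objects we need more than (r − 1) · k objects total. Threshold: n = (r − 1) · k + 1. With r = 5 and k = 136: n = 4 · 136 + 1 = 544 + 1 = 545. For n = 544 = 4 · 136, we can put exactly 4 objects in every box, avoiding 5 in any single one — so 545 is tight.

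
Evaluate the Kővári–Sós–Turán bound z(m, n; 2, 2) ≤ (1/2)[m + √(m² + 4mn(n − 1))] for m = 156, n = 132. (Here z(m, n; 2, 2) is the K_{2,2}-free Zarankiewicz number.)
z(156, 132; 2, 2) ≤ (1/2)[156 + √(156² + 4·156·132·131)] = (1/2)[156 + √10814544] = 1722.2737

Kővári–Sós–Turán: let r_1, ..., r_156 be the row sums and z = Σ r_i the total number of 1s. Each pair of columns can share at most one row with both entries 1 (else a 2×2 all-ones block appears), so Σ_i C(r_i, 2) ≤ C(132, 2) = 8646. By convexity Σ_i C(r_i, 2) ≥ 156·C(z/156, 2) = z(z − 156)/(2·156), giving z² − 156z − 156·132·131 ≤ 0 and hence z ≤ (1/2)[156 + √(24336 + 4·2697552)] = (1/2)[156 + √10814544] ≈ (1/2)(156 + 3288.5474) = 1722.2737.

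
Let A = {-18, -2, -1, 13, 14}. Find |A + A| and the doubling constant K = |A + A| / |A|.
K = |A + A| / |A| = 13/5

Enumerate A + A = {a + b : a, b ∈ A}. With |A| = 5, there are |A|^2 = 25 ordered sum pairs; collecting distinct values, A + A = {-36, -20, -19, -5, -4, -3, -2, 11, 12, 13, 26, 27, 28}, so |A + A| = 13. Thus K = 13/5. For comparison, the minimum possible |A + A| over all 5-element sets is 2·5 − 1 = 9 (so min K = 9/5), attained only by arithmetic progressions.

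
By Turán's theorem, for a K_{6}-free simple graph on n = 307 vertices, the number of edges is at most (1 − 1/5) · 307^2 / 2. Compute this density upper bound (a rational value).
Turán density bound = (4/5) · 307^2/2 = 188498/5 ≈ 37699.6

Turán's theorem: ex(n, K_{r+1}) is achieved by the complete r-partite Turán graph T(n, r) with parts as balanced as possible, and is at most (1 − 1/r) · n^2/2. For r = 5, n = 307: the density bound is (4/5) · 94249/2 = 188498/5 ≈ 37699.6. The integer-valued extremum is e(T(307, 5)) = 37699, which is strictly less than the density bound 188498/5 since 5 ∤ 307 (the parts of T(307, 5) cannot all be equal).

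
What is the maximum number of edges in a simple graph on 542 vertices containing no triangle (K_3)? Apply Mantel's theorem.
ex(542, K_3) = ⌊542^2/4⌋ = 73441

Mantel (1907): a triangle-free graph on n vertices has at most ⌊n^2/4⌋ edges, with equality for the complete bipartite graph K_{⌊n/2⌋, ⌈n/2⌉}. For n = 542: ⌊542^2/4⌋ = ⌊293764/4⌋ = 73441. The extremal graph is K_{271, 271}, which has 271·271 = 73441 edges.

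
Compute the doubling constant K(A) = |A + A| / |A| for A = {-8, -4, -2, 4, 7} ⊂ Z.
K = |A + A| / |A| = 14/5

Enumerate A + A = {a + b : a, b ∈ A}. With |A| = 5, there are |A|^2 = 25 ordered sum pairs; collecting distinct values, A + A = {-16, -12, -10, -8, -6, -4, -1, 0, 2, 3, 5, 8, 11, 14}, so |A + A| = 14. Thus K = 14/5. For comparison, the minimum possible |A + A| over all 5-element sets is 2·5 − 1 = 9 (so min K = 9/5), attained only by arithmetic progressions.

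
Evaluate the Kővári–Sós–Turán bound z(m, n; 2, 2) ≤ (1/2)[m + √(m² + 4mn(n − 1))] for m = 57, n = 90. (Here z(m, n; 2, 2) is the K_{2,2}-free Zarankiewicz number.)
z(57, 90; 2, 2) ≤ (1/2)[57 + √(57² + 4·57·90·89)] = (1/2)[57 + √1829529] = 704.8004

Kővári–Sós–Turán: let r_1, ..., r_57 be the row sums and z = Σ r_i the total number of 1s. Each pair of columns can share at most one row with both entries 1 (else a 2×2 all-ones block appears), so Σ_i C(r_i, 2) ≤ C(90, 2) = 4005. By convexity Σ_i C(r_i, 2) ≥ 57·C(z/57, 2) = z(z − 57)/(2·57), giving z² − 57z − 57·90·89 ≤ 0 and hence z ≤ (1/2)[57 + √(3249 + 4·456570)] = (1/2)[57 + √1829529] ≈ (1/2)(57 + 1352.6008) = 704.8004.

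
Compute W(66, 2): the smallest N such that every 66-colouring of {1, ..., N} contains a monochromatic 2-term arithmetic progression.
W(66, 2) = 66 + 1 = 67

A 2-term AP is any pair of integers, so a monochromatic 2-AP exists iff some colour is used at least twice. With 66 colours, the colouring i ↦ i on {1, ..., 66} uses each colour once, avoiding any monochromatic pair, so W(66, 2) > 66. For {1, ..., 67}, pigeonhole forces two integers of the same colour, which form a monochromatic 2-AP. Hence W(66, 2) = 67.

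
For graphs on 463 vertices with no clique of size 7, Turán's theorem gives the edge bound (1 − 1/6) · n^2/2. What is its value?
Turán density bound = (5/6) · 463^2/2 = 1071845/12 ≈ 89320.4167

Turán's theorem: ex(n, K_{r+1}) is achieved by the complete r-partite Turán graph T(n, r) with parts as balanced as possible, and is at most (1 − 1/r) · n^2/2. For r = 6, n = 463: the density bound is (5/6) · 214369/2 = 1071845/12 ≈ 89320.4167. The integer-valued extremum is e(T(463, 6)) = 89320, which is strictly less than the density bound 1071845/12 since 6 ∤ 463 (the parts of T(463, 6) cannot all be equal).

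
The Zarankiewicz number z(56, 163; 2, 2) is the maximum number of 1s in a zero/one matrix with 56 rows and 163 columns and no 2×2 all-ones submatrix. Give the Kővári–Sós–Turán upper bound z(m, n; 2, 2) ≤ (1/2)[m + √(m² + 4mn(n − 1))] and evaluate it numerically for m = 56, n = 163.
z(56, 163; 2, 2) ≤ (1/2)[56 + √(56² + 4·56·163·162)] = (1/2)[56 + √5918080] = 1244.3552

Kővári–Sós–Turán: let r_1, ..., r_56 be the row sums and z = Σ r_i the total number of 1s. Each pair of columns can share at most one row with both entries 1 (else a 2×2 all-ones block appears), so Σ_i C(r_i, 2) ≤ C(163, 2) = 13203. By convexity Σ_i C(r_i, 2) ≥ 56·C(z/56, 2) = z(z − 56)/(2·56), giving z² − 56z − 56·163·162 ≤ 0 and hence z ≤ (1/2)[56 + √(3136 + 4·1478736)] = (1/2)[56 + √5918080] ≈ (1/2)(56 + 2432.7104) = 1244.3552.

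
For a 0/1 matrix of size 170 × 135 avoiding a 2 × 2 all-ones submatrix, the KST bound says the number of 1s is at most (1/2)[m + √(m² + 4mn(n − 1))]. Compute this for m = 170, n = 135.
z(170, 135; 2, 2) ≤ (1/2)[170 + √(170² + 4·170·135·134)] = (1/2)[170 + √12330100] = 1840.7121

Kővári–Sós–Turán: let r_1, ..., r_170 be the row sums and z = Σ r_i the total number of 1s. Each pair of columns can share at most one row with both entries 1 (else a 2×2 all-ones block appears), so Σ_i C(r_i, 2) ≤ C(135, 2) = 9045. By convexity Σ_i C(r_i, 2) ≥ 170·C(z/170, 2) = z(z − 170)/(2·170), giving z² − 170z − 170·135·134 ≤ 0 and hence z ≤ (1/2)[170 + √(28900 + 4·3075300)] = (1/2)[170 + √12330100] ≈ (1/2)(170 + 3511.4242) = 1840.7121.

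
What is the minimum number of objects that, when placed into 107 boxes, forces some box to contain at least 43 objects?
n = (43 − 1)·107 + 1 = 4495

By the generalised pigeonhole principle, to guarantee some box contains ≥ r objects we need more than (r − 1) · k objects total. Threshold: n = (r − 1) · k + 1. With r = 43 and k = 107: n = 42 · 107 + 1 = 4494 + 1 = 4495. For n = 4494 = 42 · 107, we can put exactly 42 objects in every box, avoiding 43 in any single one — so 4495 is tight.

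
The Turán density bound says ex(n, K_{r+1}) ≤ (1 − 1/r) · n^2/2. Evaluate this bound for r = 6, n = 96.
Turán density bound = (5/6) · 96^2/2 = 3840

Turán's theorem: ex(n, K_{r+1}) is achieved by the complete r-partite Turán graph T(n, r) with parts as balanced as possible, and is at most (1 − 1/r) · n^2/2. For r = 6, n = 96: the density bound is (5/6) · 9216/2 = 3840. Since 6 ∣ 96, the Turán graph T(96, 6) has parts of equal size 16, and its edge count e(T(96, 6)) = 3840 attains the density bound exactly.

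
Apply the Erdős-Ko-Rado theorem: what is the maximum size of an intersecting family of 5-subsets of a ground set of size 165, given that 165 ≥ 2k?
max |F| = C(164, 4) = 29051001

The Erdős-Ko-Rado theorem states: for n ≥ 2k, an intersecting family of k-subsets of an n-element set has size at most C(n − 1, k − 1), with equality for 'star' families {A ⊆ [n] : |A| = k, i ∈ A} (fix an element i). For n = 165, k = 5: C(164, 4) = 29051001.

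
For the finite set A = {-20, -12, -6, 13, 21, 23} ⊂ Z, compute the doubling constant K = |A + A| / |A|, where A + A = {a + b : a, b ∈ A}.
K = |A + A| / |A| = 20/6 = 10/3

Enumerate A + A = {a + b : a, b ∈ A}. With |A| = 6, there are |A|^2 = 36 ordered sum pairs; collecting distinct values, A + A = {-40, -32, -26, -24, -18, -12, -7, 1, 3, 7, 9, 11, 15, 17, 26, 34, 36, 42, 44, 46}, so |A + A| = 20. Thus K = 20/6 = 10/3. For comparison, the minimum possible |A + A| over all 6-element sets is 2·6 − 1 = 11 (so min K = 11/6), attained only by arithmetic progressions.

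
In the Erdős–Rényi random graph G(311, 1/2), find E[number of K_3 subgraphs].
E[# K_3] = C(311, 3) · (1/2)^C(3, 2) = 4965115 / 2^3 = 620639.375

For each 3-subset S of vertices (there are C(311, 3) = 4965115 such S), let X_S = 1 if S induces a K_3 (all C(3, 2) = 3 edges present). Then P(X_S = 1) = (1/2)^3 = 1/8. By linearity of expectation, E[# K_3] = C(311, 3) · (1/2)^3 = 4965115 / 8 = 620639.375.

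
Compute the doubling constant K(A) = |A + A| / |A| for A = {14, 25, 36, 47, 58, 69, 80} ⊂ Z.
K = |A + A| / |A| = 13/7

Enumerate A + A = {a + b : a, b ∈ A}. With |A| = 7, there are |A|^2 = 49 ordered sum pairs; collecting distinct values, A + A = {28, 39, 50, 61, 72, 83, 94, 105, 116, 127, 138, 149, 160}, so |A + A| = 13. Thus K = 13/7. Here |A + A| = 2|A| − 1 = 13, the minimum possible — so K = 13/7 is minimal, which holds iff A is an arithmetic progression.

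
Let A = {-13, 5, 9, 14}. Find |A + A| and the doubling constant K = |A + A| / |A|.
K = |A + A| / |A| = 10/4 = 5/2

Enumerate A + A = {a + b : a, b ∈ A}. With |A| = 4, there are |A|^2 = 16 ordered sum pairs; collecting distinct values, A + A = {-26, -8, -4, 1, 10, 14, 18, 19, 23, 28}, so |A + A| = 10. Thus K = 10/4 = 5/2. For comparison, the minimum possible |A + A| over all 4-element sets is 2·4 − 1 = 7 (so min K = 7/4), attained only by arithmetic progressions.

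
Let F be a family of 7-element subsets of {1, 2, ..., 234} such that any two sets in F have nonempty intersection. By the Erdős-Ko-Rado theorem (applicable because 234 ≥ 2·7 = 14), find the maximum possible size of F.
max |F| = C(233, 6) = 208267524388

Erdős-Ko-Rado (1961): when n ≥ 2k, max |F| = C(n−1, k−1). The bound is attained by the star {A : i ∈ A} for any fixed i ∈ [n]. Here C(234−1, 7−1) = C(233, 6) = 208267524388.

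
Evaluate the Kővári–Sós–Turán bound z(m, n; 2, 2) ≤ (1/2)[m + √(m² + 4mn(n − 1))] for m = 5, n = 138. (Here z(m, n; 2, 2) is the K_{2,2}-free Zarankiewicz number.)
z(5, 138; 2, 2) ≤ (1/2)[5 + √(5² + 4·5·138·137)] = (1/2)[5 + √378145] = 309.9675

Kővári–Sós–Turán: let r_1, ..., r_5 be the row sums and z = Σ r_i the total number of 1s. Each pair of columns can share at most one row with both entries 1 (else a 2×2 all-ones block appears), so Σ_i C(r_i, 2) ≤ C(138, 2) = 9453. By convexity Σ_i C(r_i, 2) ≥ 5·C(z/5, 2) = z(z − 5)/(2·5), giving z² − 5z − 5·138·137 ≤ 0 and hence z ≤ (1/2)[5 + √(25 + 4·94530)] = (1/2)[5 + √378145] ≈ (1/2)(5 + 614.935) = 309.9675.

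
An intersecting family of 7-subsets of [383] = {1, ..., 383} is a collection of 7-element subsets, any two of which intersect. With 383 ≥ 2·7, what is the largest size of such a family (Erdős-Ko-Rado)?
max |F| = C(382, 6) = 4148697778407

Erdős-Ko-Rado (1961): when n ≥ 2k, max |F| = C(n−1, k−1). The bound is attained by the star {A : i ∈ A} for any fixed i ∈ [n]. Here C(383−1, 7−1) = C(382, 6) = 4148697778407.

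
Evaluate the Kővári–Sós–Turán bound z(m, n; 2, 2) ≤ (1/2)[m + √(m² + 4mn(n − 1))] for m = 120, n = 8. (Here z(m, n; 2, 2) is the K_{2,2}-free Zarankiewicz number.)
z(120, 8; 2, 2) ≤ (1/2)[120 + √(120² + 4·120·8·7)] = (1/2)[120 + √41280] = 161.5874

Kővári–Sós–Turán: let r_1, ..., r_120 be the row sums and z = Σ r_i the total number of 1s. Each pair of columns can share at most one row with both entries 1 (else a 2×2 all-ones block appears), so Σ_i C(r_i, 2) ≤ C(8, 2) = 28. By convexity Σ_i C(r_i, 2) ≥ 120·C(z/120, 2) = z(z − 120)/(2·120), giving z² − 120z − 120·8·7 ≤ 0 and hence z ≤ (1/2)[120 + √(14400 + 4·6720)] = (1/2)[120 + √41280] ≈ (1/2)(120 + 203.1748) = 161.5874.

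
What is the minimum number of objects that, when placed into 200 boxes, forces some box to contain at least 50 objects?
n = (50 − 1)·200 + 1 = 9801

By the generalised pigeonhole principle, to guarantee some box contains ≥ r objects we need more than (r − 1) · k objects total. Threshold: n = (r − 1) · k + 1. With r = 50 and k = 200: n = 49 · 200 + 1 = 9800 + 1 = 9801. For n = 9800 = 49 · 200, we can put exactly 49 objects in every box, avoiding 50 in any single one — so 9801 is tight.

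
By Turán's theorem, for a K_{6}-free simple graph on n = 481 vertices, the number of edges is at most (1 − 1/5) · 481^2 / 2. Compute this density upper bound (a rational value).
Turán density bound = (4/5) · 481^2/2 = 462722/5 ≈ 92544.4

Turán's theorem: ex(n, K_{r+1}) is achieved by the complete r-partite Turán graph T(n, r) with parts as balanced as possible, and is at most (1 − 1/r) · n^2/2. For r = 5, n = 481: the density bound is (4/5) · 231361/2 = 462722/5 ≈ 92544.4. The integer-valued extremum is e(T(481, 5)) = 92544, which is strictly less than the density bound 462722/5 since 5 ∤ 481 (the parts of T(481, 5) cannot all be equal).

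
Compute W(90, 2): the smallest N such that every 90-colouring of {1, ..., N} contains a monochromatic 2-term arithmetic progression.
W(90, 2) = 90 + 1 = 91

A 2-term AP is any pair of integers, so a monochromatic 2-AP exists iff some colour is used at least twice. With 90 colours, the colouring i ↦ i on {1, ..., 90} uses each colour once, avoiding any monochromatic pair, so W(90, 2) > 90. For {1, ..., 91}, pigeonhole forces two integers of the same colour, which form a monochromatic 2-AP. Hence W(90, 2) = 91.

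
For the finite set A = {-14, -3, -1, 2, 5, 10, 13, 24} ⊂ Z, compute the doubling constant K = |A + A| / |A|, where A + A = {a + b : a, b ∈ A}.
K = |A + A| / |A| = 26/8 = 13/4

Enumerate A + A = {a + b : a, b ∈ A}. With |A| = 8, there are |A|^2 = 64 ordered sum pairs; collecting distinct values, A + A = {-28, -17, -15, -12, -9, -6, -4, -2, -1, 1, 2, 4, 7, 9, 10, 12, 15, 18, 20, 21, 23, 26, 29, 34, 37, 48}, so |A + A| = 26. Thus K = 26/8 = 13/4. For comparison, the minimum possible |A + A| over all 8-element sets is 2·8 − 1 = 15 (so min K = 15/8), attained only by arithmetic progressions.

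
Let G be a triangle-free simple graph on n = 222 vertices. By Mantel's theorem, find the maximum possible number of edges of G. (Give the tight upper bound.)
ex(222, K_3) = ⌊222^2/4⌋ = 12321

Mantel (1907): a triangle-free graph on n vertices has at most ⌊n^2/4⌋ edges, with equality for the complete bipartite graph K_{⌊n/2⌋, ⌈n/2⌉}. For n = 222: ⌊222^2/4⌋ = ⌊49284/4⌋ = 12321. The extremal graph is K_{111, 111}, which has 111·111 = 12321 edges.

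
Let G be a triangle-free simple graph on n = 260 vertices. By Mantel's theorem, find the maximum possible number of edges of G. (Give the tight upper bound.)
ex(260, K_3) = ⌊260^2/4⌋ = 16900

Mantel (1907): a triangle-free graph on n vertices has at most ⌊n^2/4⌋ edges, with equality for the complete bipartite graph K_{⌊n/2⌋, ⌈n/2⌉}. For n = 260: ⌊260^2/4⌋ = ⌊67600/4⌋ = 16900. The extremal graph is K_{130, 130}, which has 130·130 = 16900 edges.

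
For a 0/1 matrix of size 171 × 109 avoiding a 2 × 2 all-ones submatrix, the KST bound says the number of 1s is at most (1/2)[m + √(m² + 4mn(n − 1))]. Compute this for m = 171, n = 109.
z(171, 109; 2, 2) ≤ (1/2)[171 + √(171² + 4·171·109·108)] = (1/2)[171 + √8081289] = 1506.8804

Kővári–Sós–Turán: let r_1, ..., r_171 be the row sums and z = Σ r_i the total number of 1s. Each pair of columns can share at most one row with both entries 1 (else a 2×2 all-ones block appears), so Σ_i C(r_i, 2) ≤ C(109, 2) = 5886. By convexity Σ_i C(r_i, 2) ≥ 171·C(z/171, 2) = z(z − 171)/(2·171), giving z² − 171z − 171·109·108 ≤ 0 and hence z ≤ (1/2)[171 + √(29241 + 4·2013012)] = (1/2)[171 + √8081289] ≈ (1/2)(171 + 2842.7608) = 1506.8804.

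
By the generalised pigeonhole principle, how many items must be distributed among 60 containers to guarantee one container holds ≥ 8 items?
n = (8 − 1)·60 + 1 = 421

By the generalised pigeonhole principle, to guarantee some box contains ≥ r objects we need more than (r − 1) · k objects total. Threshold: n = (r − 1) · k + 1. With r = 8 and k = 60: n = 7 · 60 + 1 = 420 + 1 = 421. For n = 420 = 7 · 60, we can put exactly 7 objects in every box, avoiding 8 in any single one — so 421 is tight.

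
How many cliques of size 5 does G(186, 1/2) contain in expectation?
E[# K_5] = C(186, 5) · (1/2)^C(5, 2) = 1757291172 / 2^10 = 439322793/256 ≈ 1716104.660156

For each 5-subset S of vertices (there are C(186, 5) = 1757291172 such S), let X_S = 1 if S induces a K_5 (all C(5, 2) = 10 edges present). Then P(X_S = 1) = (1/2)^10 = 1/1024. By linearity of expectation, E[# K_5] = C(186, 5) · (1/2)^10 = 1757291172 / 1024 = 439322793/256 ≈ 1716104.660156.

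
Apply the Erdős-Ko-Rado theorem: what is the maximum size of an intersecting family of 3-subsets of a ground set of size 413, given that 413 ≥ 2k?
max |F| = C(412, 2) = 84666

The Erdős-Ko-Rado theorem states: for n ≥ 2k, an intersecting family of k-subsets of an n-element set has size at most C(n − 1, k − 1), with equality for 'star' families {A ⊆ [n] : |A| = k, i ∈ A} (fix an element i). For n = 413, k = 3: C(412, 2) = 84666.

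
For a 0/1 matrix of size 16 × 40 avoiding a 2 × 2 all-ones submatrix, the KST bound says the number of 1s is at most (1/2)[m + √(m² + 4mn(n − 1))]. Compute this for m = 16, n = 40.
z(16, 40; 2, 2) ≤ (1/2)[16 + √(16² + 4·16·40·39)] = (1/2)[16 + √100096] = 166.1898

Kővári–Sós–Turán: let r_1, ..., r_16 be the row sums and z = Σ r_i the total number of 1s. Each pair of columns can share at most one row with both entries 1 (else a 2×2 all-ones block appears), so Σ_i C(r_i, 2) ≤ C(40, 2) = 780. By convexity Σ_i C(r_i, 2) ≥ 16·C(z/16, 2) = z(z − 16)/(2·16), giving z² − 16z − 16·40·39 ≤ 0 and hence z ≤ (1/2)[16 + √(256 + 4·24960)] = (1/2)[16 + √100096] ≈ (1/2)(16 + 316.3795) = 166.1898.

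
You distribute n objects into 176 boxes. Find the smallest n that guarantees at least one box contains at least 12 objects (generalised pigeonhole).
n = (12 − 1)·176 + 1 = 1937

By the generalised pigeonhole principle, to guarantee some box contains ≥ r objects we need more than (r − 1) · k objects total. Threshold: n = (r − 1) · k + 1. With r = 12 and k = 176: n = 11 · 176 + 1 = 1936 + 1 = 1937. For n = 1936 = 11 · 176, we can put exactly 11 objects in every box, avoiding 12 in any single one — so 1937 is tight.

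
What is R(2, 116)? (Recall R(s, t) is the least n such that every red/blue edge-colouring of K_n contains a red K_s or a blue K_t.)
R(2, 116) = 116

R(2, k) = k for all k ≥ 2: in a 2-colouring of K_k, either some edge is red (a red K_2) or all edges are blue (a blue K_k). And K_{115} coloured all-blue has no blue K_116, so R(2, 116) > 115. Hence R(2, 116) = 116.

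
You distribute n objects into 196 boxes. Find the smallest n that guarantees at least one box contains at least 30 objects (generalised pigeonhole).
n = (30 − 1)·196 + 1 = 5685

By the generalised pigeonhole principle, to guarantee some box contains ≥ r objects we need more than (r − 1) · k objects total. Threshold: n = (r − 1) · k + 1. With r = 30 and k = 196: n = 29 · 196 + 1 = 5684 + 1 = 5685. For n = 5684 = 29 · 196, we can put exactly 29 objects in every box, avoiding 30 in any single one — so 5685 is tight.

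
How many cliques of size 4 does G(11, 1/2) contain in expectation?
E[# K_4] = C(11, 4) · (1/2)^C(4, 2) = 330 / 2^6 = 165/32 = 5.15625

For each 4-subset S of vertices (there are C(11, 4) = 330 such S), let X_S = 1 if S induces a K_4 (all C(4, 2) = 6 edges present). Then P(X_S = 1) = (1/2)^6 = 1/64. By linearity of expectation, E[# K_4] = C(11, 4) · (1/2)^6 = 330 / 64 = 165/32 = 5.15625.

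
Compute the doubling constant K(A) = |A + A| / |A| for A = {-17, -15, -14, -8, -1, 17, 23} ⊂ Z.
K = |A + A| / |A| = 26/7

Enumerate A + A = {a + b : a, b ∈ A}. With |A| = 7, there are |A|^2 = 49 ordered sum pairs; collecting distinct values, A + A = {-34, -32, -31, -30, -29, -28, -25, -23, -22, -18, -16, -15, -9, -2, 0, 2, 3, 6, 8, 9, 15, 16, 22, 34, 40, 46}, so |A + A| = 26. Thus K = 26/7. For comparison, the minimum possible |A + A| over all 7-element sets is 2·7 − 1 = 13 (so min K = 13/7), attained only by arithmetic progressions.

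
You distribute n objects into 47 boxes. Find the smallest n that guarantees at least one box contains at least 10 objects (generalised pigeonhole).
n = (10 − 1)·47 + 1 = 424

By the generalised pigeonhole principle, to guarantee some box contains ≥ r objects we need more than (r − 1) · k objects total. Threshold: n = (r − 1) · k + 1. With r = 10 and k = 47: n = 9 · 47 + 1 = 423 + 1 = 424. For n = 423 = 9 · 47, we can put exactly 9 objects in every box, avoiding 10 in any single one — so 424 is tight.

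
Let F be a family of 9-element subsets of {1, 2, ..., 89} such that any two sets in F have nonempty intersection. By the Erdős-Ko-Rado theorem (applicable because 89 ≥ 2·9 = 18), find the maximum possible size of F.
max |F| = C(88, 8) = 64276915527

The Erdős-Ko-Rado theorem states: for n ≥ 2k, an intersecting family of k-subsets of an n-element set has size at most C(n − 1, k − 1), with equality for 'star' families {A ⊆ [n] : |A| = k, i ∈ A} (fix an element i). For n = 89, k = 9: C(88, 8) = 64276915527.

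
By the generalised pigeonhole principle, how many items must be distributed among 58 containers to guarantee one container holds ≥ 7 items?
n = (7 − 1)·58 + 1 = 349

By the generalised pigeonhole principle, to guarantee some box contains ≥ r objects we need more than (r − 1) · k objects total. Threshold: n = (r − 1) · k + 1. With r = 7 and k = 58: n = 6 · 58 + 1 = 348 + 1 = 349. For n = 348 = 6 · 58, we can put exactly 6 objects in every box, avoiding 7 in any single one — so 349 is tight.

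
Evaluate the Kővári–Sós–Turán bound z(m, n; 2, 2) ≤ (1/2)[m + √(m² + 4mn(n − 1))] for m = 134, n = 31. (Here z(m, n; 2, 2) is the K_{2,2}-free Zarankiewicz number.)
z(134, 31; 2, 2) ≤ (1/2)[134 + √(134² + 4·134·31·30)] = (1/2)[134 + √516436] = 426.3174

Kővári–Sós–Turán: let r_1, ..., r_134 be the row sums and z = Σ r_i the total number of 1s. Each pair of columns can share at most one row with both entries 1 (else a 2×2 all-ones block appears), so Σ_i C(r_i, 2) ≤ C(31, 2) = 465. By convexity Σ_i C(r_i, 2) ≥ 134·C(z/134, 2) = z(z − 134)/(2·134), giving z² − 134z − 134·31·30 ≤ 0 and hence z ≤ (1/2)[134 + √(17956 + 4·124620)] = (1/2)[134 + √516436] ≈ (1/2)(134 + 718.6348) = 426.3174.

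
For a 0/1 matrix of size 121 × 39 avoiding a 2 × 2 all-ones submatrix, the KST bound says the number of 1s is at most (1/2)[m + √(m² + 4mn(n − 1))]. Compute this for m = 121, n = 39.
z(121, 39; 2, 2) ≤ (1/2)[121 + √(121² + 4·121·39·38)] = (1/2)[121 + √731929] = 488.2642

Kővári–Sós–Turán: let r_1, ..., r_121 be the row sums and z = Σ r_i the total number of 1s. Each pair of columns can share at most one row with both entries 1 (else a 2×2 all-ones block appears), so Σ_i C(r_i, 2) ≤ C(39, 2) = 741. By convexity Σ_i C(r_i, 2) ≥ 121·C(z/121, 2) = z(z − 121)/(2·121), giving z² − 121z − 121·39·38 ≤ 0 and hence z ≤ (1/2)[121 + √(14641 + 4·179322)] = (1/2)[121 + √731929] ≈ (1/2)(121 + 855.5285) = 488.2642.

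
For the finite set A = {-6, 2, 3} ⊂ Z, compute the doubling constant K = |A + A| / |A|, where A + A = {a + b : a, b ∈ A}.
K = |A + A| / |A| = 6/3 = 2

Enumerate A + A = {a + b : a, b ∈ A}. With |A| = 3, there are |A|^2 = 9 ordered sum pairs; collecting distinct values, A + A = {-12, -4, -3, 4, 5, 6}, so |A + A| = 6. Thus K = 6/3 = 2. For comparison, the minimum possible |A + A| over all 3-element sets is 2·3 − 1 = 5 (so min K = 5/3), attained only by arithmetic progressions.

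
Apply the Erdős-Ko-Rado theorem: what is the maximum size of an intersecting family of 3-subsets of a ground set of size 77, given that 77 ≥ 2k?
max |F| = C(76, 2) = 2850

The Erdős-Ko-Rado theorem states: for n ≥ 2k, an intersecting family of k-subsets of an n-element set has size at most C(n − 1, k − 1), with equality for 'star' families {A ⊆ [n] : |A| = k, i ∈ A} (fix an element i). For n = 77, k = 3: C(76, 2) = 2850.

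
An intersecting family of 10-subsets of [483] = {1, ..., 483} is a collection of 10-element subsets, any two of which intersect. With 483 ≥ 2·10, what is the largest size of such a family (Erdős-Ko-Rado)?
max |F| = C(482, 9) = 3589475655380880200

The Erdős-Ko-Rado theorem states: for n ≥ 2k, an intersecting family of k-subsets of an n-element set has size at most C(n − 1, k − 1), with equality for 'star' families {A ⊆ [n] : |A| = k, i ∈ A} (fix an element i). For n = 483, k = 10: C(482, 9) = 3589475655380880200.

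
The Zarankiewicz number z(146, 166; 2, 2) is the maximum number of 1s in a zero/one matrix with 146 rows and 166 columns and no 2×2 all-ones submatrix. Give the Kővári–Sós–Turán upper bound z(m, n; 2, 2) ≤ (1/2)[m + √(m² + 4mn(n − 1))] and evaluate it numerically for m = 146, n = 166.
z(146, 166; 2, 2) ≤ (1/2)[146 + √(146² + 4·146·166·165)] = (1/2)[146 + √16017076] = 2074.067

Kővári–Sós–Turán: let r_1, ..., r_146 be the row sums and z = Σ r_i the total number of 1s. Each pair of columns can share at most one row with both entries 1 (else a 2×2 all-ones block appears), so Σ_i C(r_i, 2) ≤ C(166, 2) = 13695. By convexity Σ_i C(r_i, 2) ≥ 146·C(z/146, 2) = z(z − 146)/(2·146), giving z² − 146z − 146·166·165 ≤ 0 and hence z ≤ (1/2)[146 + √(21316 + 4·3998940)] = (1/2)[146 + √16017076] ≈ (1/2)(146 + 4002.1339) = 2074.067.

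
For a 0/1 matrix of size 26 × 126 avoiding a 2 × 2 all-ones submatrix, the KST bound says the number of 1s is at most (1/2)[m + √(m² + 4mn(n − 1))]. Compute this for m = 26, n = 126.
z(26, 126; 2, 2) ≤ (1/2)[26 + √(26² + 4·26·126·125)] = (1/2)[26 + √1638676] = 653.0539

Kővári–Sós–Turán: let r_1, ..., r_26 be the row sums and z = Σ r_i the total number of 1s. Each pair of columns can share at most one row with both entries 1 (else a 2×2 all-ones block appears), so Σ_i C(r_i, 2) ≤ C(126, 2) = 7875. By convexity Σ_i C(r_i, 2) ≥ 26·C(z/26, 2) = z(z − 26)/(2·26), giving z² − 26z − 26·126·125 ≤ 0 and hence z ≤ (1/2)[26 + √(676 + 4·409500)] = (1/2)[26 + √1638676] ≈ (1/2)(26 + 1280.1078) = 653.0539.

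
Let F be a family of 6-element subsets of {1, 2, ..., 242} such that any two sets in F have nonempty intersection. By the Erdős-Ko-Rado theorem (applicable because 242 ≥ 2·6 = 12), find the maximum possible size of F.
max |F| = C(241, 5) = 6497858388

The Erdős-Ko-Rado theorem states: for n ≥ 2k, an intersecting family of k-subsets of an n-element set has size at most C(n − 1, k − 1), with equality for 'star' families {A ⊆ [n] : |A| = k, i ∈ A} (fix an element i). For n = 242, k = 6: C(241, 5) = 6497858388.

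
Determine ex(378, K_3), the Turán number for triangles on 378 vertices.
ex(378, K_3) = ⌊378^2/4⌋ = 35721

Mantel (1907): a triangle-free graph on n vertices has at most ⌊n^2/4⌋ edges, with equality for the complete bipartite graph K_{⌊n/2⌋, ⌈n/2⌉}. For n = 378: ⌊378^2/4⌋ = ⌊142884/4⌋ = 35721. The extremal graph is K_{189, 189}, which has 189·189 = 35721 edges.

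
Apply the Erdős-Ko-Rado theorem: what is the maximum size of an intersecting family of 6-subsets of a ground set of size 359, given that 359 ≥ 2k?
max |F| = C(358, 5) = 47648760726

Erdős-Ko-Rado (1961): when n ≥ 2k, max |F| = C(n−1, k−1). The bound is attained by the star {A : i ∈ A} for any fixed i ∈ [n]. Here C(359−1, 6−1) = C(358, 5) = 47648760726.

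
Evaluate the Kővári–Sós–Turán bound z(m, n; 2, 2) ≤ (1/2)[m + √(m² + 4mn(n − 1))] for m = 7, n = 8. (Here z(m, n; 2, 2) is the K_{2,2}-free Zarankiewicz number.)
z(7, 8; 2, 2) ≤ (1/2)[7 + √(7² + 4·7·8·7)] = (1/2)[7 + √1617] = 23.606

Kővári–Sós–Turán: let r_1, ..., r_7 be the row sums and z = Σ r_i the total number of 1s. Each pair of columns can share at most one row with both entries 1 (else a 2×2 all-ones block appears), so Σ_i C(r_i, 2) ≤ C(8, 2) = 28. By convexity Σ_i C(r_i, 2) ≥ 7·C(z/7, 2) = z(z − 7)/(2·7), giving z² − 7z − 7·8·7 ≤ 0 and hence z ≤ (1/2)[7 + √(49 + 4·392)] = (1/2)[7 + √1617] ≈ (1/2)(7 + 40.2119) = 23.606.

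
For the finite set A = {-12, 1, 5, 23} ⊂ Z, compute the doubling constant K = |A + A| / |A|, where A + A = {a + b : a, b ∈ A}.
K = |A + A| / |A| = 10/4 = 5/2

Enumerate A + A = {a + b : a, b ∈ A}. With |A| = 4, there are |A|^2 = 16 ordered sum pairs; collecting distinct values, A + A = {-24, -11, -7, 2, 6, 10, 11, 24, 28, 46}, so |A + A| = 10. Thus K = 10/4 = 5/2. For comparison, the minimum possible |A + A| over all 4-element sets is 2·4 − 1 = 7 (so min K = 7/4), attained only by arithmetic progressions.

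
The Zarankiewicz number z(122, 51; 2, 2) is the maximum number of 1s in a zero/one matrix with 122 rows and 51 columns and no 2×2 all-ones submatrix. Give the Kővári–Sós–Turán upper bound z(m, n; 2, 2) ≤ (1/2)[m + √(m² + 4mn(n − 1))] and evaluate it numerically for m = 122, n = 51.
z(122, 51; 2, 2) ≤ (1/2)[122 + √(122² + 4·122·51·50)] = (1/2)[122 + √1259284] = 622.0891

Kővári–Sós–Turán: let r_1, ..., r_122 be the row sums and z = Σ r_i the total number of 1s. Each pair of columns can share at most one row with both entries 1 (else a 2×2 all-ones block appears), so Σ_i C(r_i, 2) ≤ C(51, 2) = 1275. By convexity Σ_i C(r_i, 2) ≥ 122·C(z/122, 2) = z(z − 122)/(2·122), giving z² − 122z − 122·51·50 ≤ 0 and hence z ≤ (1/2)[122 + √(14884 + 4·311100)] = (1/2)[122 + √1259284] ≈ (1/2)(122 + 1122.1782) = 622.0891.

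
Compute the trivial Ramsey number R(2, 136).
R(2, 136) = 136

R(2, k) = k for all k ≥ 2: in a 2-colouring of K_k, either some edge is red (a red K_2) or all edges are blue (a blue K_k). And K_{135} coloured all-blue has no blue K_136, so R(2, 136) > 135. Hence R(2, 136) = 136.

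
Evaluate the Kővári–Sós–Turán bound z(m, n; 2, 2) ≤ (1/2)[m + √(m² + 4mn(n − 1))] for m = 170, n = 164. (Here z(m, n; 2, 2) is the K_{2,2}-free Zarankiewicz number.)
z(170, 164; 2, 2) ≤ (1/2)[170 + √(170² + 4·170·164·163)] = (1/2)[170 + √18206660] = 2218.4631

Kővári–Sós–Turán: let r_1, ..., r_170 be the row sums and z = Σ r_i the total number of 1s. Each pair of columns can share at most one row with both entries 1 (else a 2×2 all-ones block appears), so Σ_i C(r_i, 2) ≤ C(164, 2) = 13366. By convexity Σ_i C(r_i, 2) ≥ 170·C(z/170, 2) = z(z − 170)/(2·170), giving z² − 170z − 170·164·163 ≤ 0 and hence z ≤ (1/2)[170 + √(28900 + 4·4544440)] = (1/2)[170 + √18206660] ≈ (1/2)(170 + 4266.9263) = 2218.4631.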